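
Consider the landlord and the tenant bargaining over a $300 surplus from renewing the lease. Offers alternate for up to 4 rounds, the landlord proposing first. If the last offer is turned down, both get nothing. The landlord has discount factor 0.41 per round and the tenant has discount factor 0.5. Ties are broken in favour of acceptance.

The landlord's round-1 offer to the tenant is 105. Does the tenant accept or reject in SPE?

Work out the tenant's continuation value if the offer is rejected.
Round 4 (the tenant proposes): the landlord will accept anything ≥ 0, so the tenant offers 0 and keeps 300.
Round 3 (the landlord proposes): the tenant can get 300 next round, worth 0.5 × 300 = 150 now, so the landlord offers 150, keeping 150.
Round 2 (the tenant proposes): the landlord can get 150 next round, worth 0.41 × 150 = 61.5 now. The tenant offers 61.5 and keeps 300 − 61.5 = 238.5.
So by rejecting in round 1, the tenant gets 238.5 next round, worth 0.5 × 238.5 = 119.25 now.
Offer 105 < 119.25, so the tenant rejects.

Reject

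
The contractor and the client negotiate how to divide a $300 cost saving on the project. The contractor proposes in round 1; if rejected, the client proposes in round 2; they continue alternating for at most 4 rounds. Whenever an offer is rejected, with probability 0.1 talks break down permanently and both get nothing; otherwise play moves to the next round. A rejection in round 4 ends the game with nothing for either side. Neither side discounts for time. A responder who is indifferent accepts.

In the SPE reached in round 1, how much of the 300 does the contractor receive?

54.3

By backward induction:
Round 4 (the client proposes): rejection yields 0 for the contractor; the client offers 0 and keeps 300.
Round 3 (the contractor proposes): rejecting gives the client an expected 0.9 × 300 = 270, so the contractor offers 270, keeping 30.
Round 2 (the client proposes): rejecting gives the contractor an expected 0.9 × 30 = 27. The client offers 27 and keeps 300 − 27 = 273.
Round 1 (the contractor proposes): rejecting gives the client an expected 0.9 × 273 = 245.7. The contractor offers 245.7 and keeps 300 − 245.7 = 54.3.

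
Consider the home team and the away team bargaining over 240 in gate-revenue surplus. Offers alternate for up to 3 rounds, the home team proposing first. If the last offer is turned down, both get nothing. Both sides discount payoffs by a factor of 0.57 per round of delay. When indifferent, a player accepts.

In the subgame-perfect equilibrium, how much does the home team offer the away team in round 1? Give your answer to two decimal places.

Round 3 (the home team proposes): the away team will accept anything ≥ 0, so the home team offers 0 and keeps 240.
Round 2 (the away team proposes): the home team can get 240 next round, worth 0.57 × 240 = 136.8 now, so the away team offers 136.8, keeping 103.2.
Round 1 (the home team proposes): the away team can get 103.2 next round, worth 0.57 × 103.2 = 58.824 now; the home team offers that and keeps 181.176.

58.82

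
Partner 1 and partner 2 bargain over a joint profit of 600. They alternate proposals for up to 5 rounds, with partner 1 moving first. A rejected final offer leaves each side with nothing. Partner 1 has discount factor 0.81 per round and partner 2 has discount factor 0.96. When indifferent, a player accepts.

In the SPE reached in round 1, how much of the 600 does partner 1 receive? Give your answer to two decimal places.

Round 5 (partner 1 proposes): rejection yields 0 for partner 2; partner 1 offers 0 and keeps 600.
Round 4 (partner 2 proposes): partner 1 can get 600 next round, worth 0.81 × 600 = 486 now; partner 2 offers that and keeps 114.
Round 3 (partner 1 proposes): partner 2 can get 114 next round, worth 0.96 × 114 = 109.44 now. Partner 1 offers 109.44 and keeps 600 − 109.44 = 490.56.
Round 2 (partner 2 proposes): partner 1 can get 490.56 next round, worth 0.81 × 490.56 = 397.3536 now, so partner 2 offers 397.3536, keeping 202.6464.
Round 1 (partner 1 proposes): partner 2 can get 202.6464 next round, worth 0.96 × 202.6464 = 194.540544 now. Partner 1 offers 194.540544 and keeps 600 − 194.540544 = 405.459456.

405.46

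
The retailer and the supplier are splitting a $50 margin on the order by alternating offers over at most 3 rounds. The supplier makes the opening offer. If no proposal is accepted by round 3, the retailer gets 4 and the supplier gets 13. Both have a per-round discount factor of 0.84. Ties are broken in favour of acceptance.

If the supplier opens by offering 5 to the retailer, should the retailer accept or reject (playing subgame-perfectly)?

Reject

Round 3 (the supplier proposes): the retailer gets 4 if talks fail, so the supplier offers 4 and keeps 46.
Round 2 (the retailer proposes): the supplier can get 46 next round, worth 0.84 × 46 = 38.64 now; the retailer offers that and keeps 11.36.
So by rejecting in round 1, the retailer gets 11.36 next round, worth 0.84 × 11.36 = 9.5424 now.
Offer 5 < 9.5424, so the retailer rejects.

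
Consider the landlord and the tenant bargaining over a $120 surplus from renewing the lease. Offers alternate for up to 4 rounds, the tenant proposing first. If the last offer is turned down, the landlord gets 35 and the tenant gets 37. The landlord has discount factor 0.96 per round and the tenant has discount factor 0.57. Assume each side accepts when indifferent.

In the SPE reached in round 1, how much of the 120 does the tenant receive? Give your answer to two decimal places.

26.86

Round 4 (the landlord proposes): the tenant gets 37 if talks fail, so the landlord offers 37 and keeps 83.
Round 3 (the tenant proposes): the landlord can get 83 next round, worth 0.96 × 83 = 79.68 now; the tenant offers that and keeps 40.32.
Round 2 (the landlord proposes): the tenant can get 40.32 next round, worth 0.57 × 40.32 = 22.9824 now. The landlord offers 22.9824 and keeps 120 − 22.9824 = 97.0176.
Round 1 (the tenant proposes): the landlord can get 97.0176 next round, worth 0.96 × 97.0176 = 93.136896 now; the tenant offers that and keeps 26.863104.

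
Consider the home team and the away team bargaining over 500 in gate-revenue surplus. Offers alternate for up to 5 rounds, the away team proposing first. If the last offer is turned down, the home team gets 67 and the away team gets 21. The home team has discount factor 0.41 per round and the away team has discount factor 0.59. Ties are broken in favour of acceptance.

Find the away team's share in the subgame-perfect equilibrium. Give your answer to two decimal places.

Round 5 (the away team proposes): the home team gets 67 if talks fail, so the away team offers 67 and keeps 433.
Round 4 (the home team proposes): the away team can get 433 next round, worth 0.59 × 433 = 255.47 now, so the home team offers 255.47, keeping 244.53.
Round 3 (the away team proposes): the home team can get 244.53 next round, worth 0.41 × 244.53 = 100.2573 now, so the away team offers 100.2573, keeping 399.7427.
Round 2 (the home team proposes): the away team can get 399.7427 next round, worth 0.59 × 399.7427 = 235.848193 now; the home team offers that and keeps 264.151807.
Round 1 (the away team proposes): the home team can get 264.151807 next round, worth 0.41 × 264.151807 = 108.30224087 now. The away team offers 108.30224087 and keeps 500 − 108.30224087 = 391.69775913.

391.70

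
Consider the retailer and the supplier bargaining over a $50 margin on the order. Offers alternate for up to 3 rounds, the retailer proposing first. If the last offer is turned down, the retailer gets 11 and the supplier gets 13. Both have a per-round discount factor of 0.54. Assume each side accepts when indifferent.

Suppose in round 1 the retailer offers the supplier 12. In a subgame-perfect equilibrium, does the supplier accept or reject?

Round 3 (the retailer proposes): the supplier gets 13 if talks fail, so the retailer offers 13 and keeps 37.
Round 2 (the supplier proposes): the retailer can get 37 next round, worth 0.54 × 37 = 19.98 now; the supplier offers that and keeps 30.02.
So by rejecting in round 1, the supplier gets 30.02 next round, worth 0.54 × 30.02 = 16.2108 now.
Offer 12 < 16.2108, so the supplier rejects.

Reject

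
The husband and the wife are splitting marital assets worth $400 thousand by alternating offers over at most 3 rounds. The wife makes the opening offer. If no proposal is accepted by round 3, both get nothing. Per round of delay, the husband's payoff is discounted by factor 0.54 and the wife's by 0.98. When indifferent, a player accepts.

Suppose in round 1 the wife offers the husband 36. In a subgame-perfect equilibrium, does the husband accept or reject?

Round 3 (the wife proposes): the husband will accept anything ≥ 0, so the wife offers 0 and keeps 400.
Round 2 (the husband proposes): the wife can get 400 next round, worth 0.98 × 400 = 392 now; the husband offers that and keeps 8.
So by rejecting in round 1, the husband gets 8 next round, worth 0.54 × 8 = 4.32 now.
Offer 36 ≥ 4.32, so the husband accepts.

Accept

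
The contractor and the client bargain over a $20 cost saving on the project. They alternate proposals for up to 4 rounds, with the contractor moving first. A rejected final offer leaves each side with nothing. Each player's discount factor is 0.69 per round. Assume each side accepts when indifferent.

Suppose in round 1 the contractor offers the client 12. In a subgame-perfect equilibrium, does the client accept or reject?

Round 4 (the client proposes): rejection yields 0 for the contractor; the client offers 0 and keeps 20.
Round 3 (the contractor proposes): the client can get 20 next round, worth 0.69 × 20 = 13.8 now; the contractor offers that and keeps 6.2.
Round 2 (the client proposes): the contractor can get 6.2 next round, worth 0.69 × 6.2 = 4.278 now. The client offers 4.278 and keeps 20 − 4.278 = 15.722.
So by rejecting in round 1, the client gets 15.722 next round, worth 0.69 × 15.722 = 10.84818 now.
Offer 12 ≥ 10.84818, so the client accepts.

Accept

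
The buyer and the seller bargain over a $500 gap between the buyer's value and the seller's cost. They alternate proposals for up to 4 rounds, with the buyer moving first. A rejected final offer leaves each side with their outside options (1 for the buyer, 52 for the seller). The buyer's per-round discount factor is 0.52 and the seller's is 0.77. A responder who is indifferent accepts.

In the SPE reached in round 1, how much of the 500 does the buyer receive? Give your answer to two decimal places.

By backward induction:
Round 4 (the seller proposes): the buyer gets 1 if talks fail, so the seller offers 1 and keeps 499.
Round 3 (the buyer proposes): the seller can get 499 next round, worth 0.77 × 499 = 384.23 now; the buyer offers that and keeps 115.77.
Round 2 (the seller proposes): the buyer can get 115.77 next round, worth 0.52 × 115.77 = 60.2004 now, so the seller offers 60.2004, keeping 439.7996.
Round 1 (the buyer proposes): the seller can get 439.7996 next round, worth 0.77 × 439.7996 = 338.645692 now. The buyer offers 338.645692 and keeps 500 − 338.645692 = 161.354308.

161.35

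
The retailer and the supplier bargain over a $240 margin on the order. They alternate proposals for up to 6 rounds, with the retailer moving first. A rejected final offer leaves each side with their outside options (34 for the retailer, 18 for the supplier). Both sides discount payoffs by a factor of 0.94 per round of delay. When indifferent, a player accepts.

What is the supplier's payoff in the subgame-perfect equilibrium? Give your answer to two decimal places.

Round 6 (the supplier proposes): the retailer gets 34 if talks fail, so the supplier offers 34 and keeps 206.
Round 5 (the retailer proposes): the supplier can get 206 next round, worth 0.94 × 206 = 193.64 now; the retailer offers that and keeps 46.36.
Round 4 (the supplier proposes): the retailer can get 46.36 next round, worth 0.94 × 46.36 = 43.5784 now. The supplier offers 43.5784 and keeps 240 − 43.5784 = 196.4216.
Round 3 (the retailer proposes): the supplier can get 196.4216 next round, worth 0.94 × 196.4216 = 184.636304 now, so the retailer offers 184.636304, keeping 55.363696.
Round 2 (the supplier proposes): the retailer can get 55.363696 next round, worth 0.94 × 55.363696 = 52.04187424 now. The supplier offers 52.04187424 and keeps 240 − 52.04187424 = 187.95812576.
Round 1 (the retailer proposes): the supplier can get 187.95812576 next round, worth 0.94 × 187.95812576 = 176.6806382144 now. The retailer offers 176.6806382144 and keeps 240 − 176.6806382144 = 63.3193617856.

176.68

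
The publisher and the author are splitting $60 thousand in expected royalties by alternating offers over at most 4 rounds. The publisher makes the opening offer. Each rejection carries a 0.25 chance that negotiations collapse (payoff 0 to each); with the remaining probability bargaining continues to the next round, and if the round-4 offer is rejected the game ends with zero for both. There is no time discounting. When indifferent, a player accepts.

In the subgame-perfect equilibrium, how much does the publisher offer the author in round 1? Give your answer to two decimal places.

36.56

Round 4 (the author proposes): rejection yields 0 for the publisher; the author offers 0 and keeps 60.
Round 3 (the publisher proposes): rejecting gives the author an expected 0.75 × 60 = 45; the publisher offers that and keeps 15.
Round 2 (the author proposes): rejecting gives the publisher an expected 0.75 × 15 = 11.25, so the author offers 11.25, keeping 48.75.
Round 1 (the publisher proposes): rejecting gives the author an expected 0.75 × 48.75 = 36.5625; the publisher offers that and keeps 23.4375.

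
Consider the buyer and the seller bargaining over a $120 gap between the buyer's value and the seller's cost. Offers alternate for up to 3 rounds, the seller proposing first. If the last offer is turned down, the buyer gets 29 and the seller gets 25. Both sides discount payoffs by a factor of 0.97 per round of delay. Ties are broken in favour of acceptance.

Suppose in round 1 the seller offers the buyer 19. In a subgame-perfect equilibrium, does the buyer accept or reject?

Round 3 (the seller proposes): the buyer gets 29 if talks fail, so the seller offers 29 and keeps 91.
Round 2 (the buyer proposes): the seller can get 91 next round, worth 0.97 × 91 = 88.27 now; the buyer offers that and keeps 31.73.
So by rejecting in round 1, the buyer gets 31.73 next round, worth 0.97 × 31.73 = 30.7781 now.
Offer 19 < 30.7781, so the buyer rejects.

Reject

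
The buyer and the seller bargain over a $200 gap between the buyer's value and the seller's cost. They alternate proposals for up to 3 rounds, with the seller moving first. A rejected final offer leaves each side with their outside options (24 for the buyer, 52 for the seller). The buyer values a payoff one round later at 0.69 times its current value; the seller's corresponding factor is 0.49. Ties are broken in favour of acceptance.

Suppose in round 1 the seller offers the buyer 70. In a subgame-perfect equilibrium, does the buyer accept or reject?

Work out the buyer's continuation value if the offer is rejected.
Round 3 (the seller proposes): the buyer gets 24 if talks fail, so the seller offers 24 and keeps 176.
Round 2 (the buyer proposes): the seller can get 176 next round, worth 0.49 × 176 = 86.24 now; the buyer offers that and keeps 113.76.
So by rejecting in round 1, the buyer gets 113.76 next round, worth 0.69 × 113.76 = 78.4944 now.
Offer 70 < 78.4944, so the buyer rejects.

Reject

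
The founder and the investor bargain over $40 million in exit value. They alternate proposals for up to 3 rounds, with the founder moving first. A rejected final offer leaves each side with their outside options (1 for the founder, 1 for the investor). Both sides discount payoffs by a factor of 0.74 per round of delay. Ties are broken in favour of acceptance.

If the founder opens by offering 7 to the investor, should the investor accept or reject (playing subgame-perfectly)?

Round 3 (the founder proposes): the investor gets 1 if talks fail, so the founder offers 1 and keeps 39.
Round 2 (the investor proposes): the founder can get 39 next round, worth 0.74 × 39 = 28.86 now; the investor offers that and keeps 11.14.
So by rejecting in round 1, the investor gets 11.14 next round, worth 0.74 × 11.14 = 8.2436 now.
Offer 7 < 8.2436, so the investor rejects.

Reject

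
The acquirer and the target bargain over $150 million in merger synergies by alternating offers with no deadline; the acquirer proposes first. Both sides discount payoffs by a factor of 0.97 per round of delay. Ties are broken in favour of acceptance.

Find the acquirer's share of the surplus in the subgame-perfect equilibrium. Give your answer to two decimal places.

76.14

Let x be the acquirer's share when the acquirer proposes and y be the target's share when the target proposes.
The target accepts iff offered ≥ 0.97·y, so x = 150 − 0.97y. Symmetrically y = 150 − 0.97x.
Substituting: x = 150 − 0.97(150 − 0.97x), giving x(1 − 0.97·0.97) = 150(1 − 0.97).
So x = 150 × 0.03 / 0.0591 ≈ 76.1421, and the target receives 150 − x ≈ 73.8579.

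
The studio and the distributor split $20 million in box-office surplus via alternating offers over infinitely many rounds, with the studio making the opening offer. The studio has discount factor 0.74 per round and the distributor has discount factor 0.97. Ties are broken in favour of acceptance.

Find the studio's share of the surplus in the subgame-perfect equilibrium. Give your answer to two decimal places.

In a stationary SPE each proposer offers the other exactly their discounted continuation value.
If the studio keeps x when proposing and the distributor keeps y when proposing, then x = 20 − 0.97y and y = 20 − 0.74x.
Solving: x = 20(1 − 0.97) / (1 − 0.74·0.97) = 0.6 / 0.2822 ≈ 2.1262.
The distributor gets 20 − 2.1262 ≈ 17.8738.

2.13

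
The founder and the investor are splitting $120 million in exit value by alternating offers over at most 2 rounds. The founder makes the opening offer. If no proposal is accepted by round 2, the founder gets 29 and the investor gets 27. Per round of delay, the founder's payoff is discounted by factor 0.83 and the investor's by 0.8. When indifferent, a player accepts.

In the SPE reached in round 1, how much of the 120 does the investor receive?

72.8

Solve by backward induction from round 2.
Round 2 (the investor proposes): the founder gets 29 if talks fail, so the investor offers 29 and keeps 91.
Round 1 (the founder proposes): the investor can get 91 next round, worth 0.8 × 91 = 72.8 now; the founder offers that and keeps 47.2.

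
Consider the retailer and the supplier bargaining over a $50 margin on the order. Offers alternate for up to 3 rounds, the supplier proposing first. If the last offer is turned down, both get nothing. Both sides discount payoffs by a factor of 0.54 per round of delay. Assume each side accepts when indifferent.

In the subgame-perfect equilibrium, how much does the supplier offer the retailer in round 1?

Work backward from the last round.
Round 3 (the supplier proposes): the retailer will accept anything ≥ 0, so the supplier offers 0 and keeps 50.
Round 2 (the retailer proposes): the supplier can get 50 next round, worth 0.54 × 50 = 27 now; the retailer offers that and keeps 23.
Round 1 (the supplier proposes): the retailer can get 23 next round, worth 0.54 × 23 = 12.42 now; the supplier offers that and keeps 37.58.

12.42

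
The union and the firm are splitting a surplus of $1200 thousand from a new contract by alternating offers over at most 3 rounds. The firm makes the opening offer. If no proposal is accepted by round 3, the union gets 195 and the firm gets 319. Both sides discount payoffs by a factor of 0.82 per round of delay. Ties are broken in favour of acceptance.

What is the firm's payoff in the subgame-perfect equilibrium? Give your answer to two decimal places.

891.76

Round 3 (the firm proposes): the union gets 195 if talks fail, so the firm offers 195 and keeps 1005.
Round 2 (the union proposes): the firm can get 1005 next round, worth 0.82 × 1005 = 824.1 now. The union offers 824.1 and keeps 1200 − 824.1 = 375.9.
Round 1 (the firm proposes): the union can get 375.9 next round, worth 0.82 × 375.9 = 308.238 now. The firm offers 308.238 and keeps 1200 − 308.238 = 891.762.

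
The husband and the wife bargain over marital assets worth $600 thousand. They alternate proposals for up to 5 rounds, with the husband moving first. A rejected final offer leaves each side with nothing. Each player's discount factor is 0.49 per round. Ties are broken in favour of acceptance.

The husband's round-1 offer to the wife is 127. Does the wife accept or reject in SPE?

Round 5 (the husband proposes): the wife will accept anything ≥ 0, so the husband offers 0 and keeps 600.
Round 4 (the wife proposes): the husband can get 600 next round, worth 0.49 × 600 = 294 now; the wife offers that and keeps 306.
Round 3 (the husband proposes): the wife can get 306 next round, worth 0.49 × 306 = 149.94 now, so the husband offers 149.94, keeping 450.06.
Round 2 (the wife proposes): the husband can get 450.06 next round, worth 0.49 × 450.06 = 220.5294 now, so the wife offers 220.5294, keeping 379.4706.
So by rejecting in round 1, the wife gets 379.4706 next round, worth 0.49 × 379.4706 = 185.940594 now.
Offer 127 < 185.940594, so the wife rejects.

Reject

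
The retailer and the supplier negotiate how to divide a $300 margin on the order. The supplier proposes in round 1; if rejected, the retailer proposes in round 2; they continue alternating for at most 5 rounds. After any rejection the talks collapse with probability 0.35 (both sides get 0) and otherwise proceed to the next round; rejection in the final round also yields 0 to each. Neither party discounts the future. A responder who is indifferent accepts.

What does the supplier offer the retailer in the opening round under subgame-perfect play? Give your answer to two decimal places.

By backward induction:
Round 5 (the supplier proposes): the retailer will accept anything ≥ 0, so the supplier offers 0 and keeps 300.
Round 4 (the retailer proposes): rejecting gives the supplier an expected 0.65 × 300 = 195. The retailer offers 195 and keeps 300 − 195 = 105.
Round 3 (the supplier proposes): rejecting gives the retailer an expected 0.65 × 105 = 68.25; the supplier offers that and keeps 231.75.
Round 2 (the retailer proposes): rejecting gives the supplier an expected 0.65 × 231.75 = 150.6375. The retailer offers 150.6375 and keeps 300 − 150.6375 = 149.3625.
Round 1 (the supplier proposes): rejecting gives the retailer an expected 0.65 × 149.3625 = 97.085625; the supplier offers that and keeps 202.914375.

97.09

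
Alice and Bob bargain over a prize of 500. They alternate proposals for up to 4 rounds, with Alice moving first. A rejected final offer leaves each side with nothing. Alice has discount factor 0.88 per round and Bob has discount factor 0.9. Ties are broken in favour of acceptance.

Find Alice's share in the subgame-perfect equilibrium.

Round 4 (Bob proposes): Alice will accept anything ≥ 0, so Bob offers 0 and keeps 500.
Round 3 (Alice proposes): Bob can get 500 next round, worth 0.9 × 500 = 450 now, so Alice offers 450, keeping 50.
Round 2 (Bob proposes): Alice can get 50 next round, worth 0.88 × 50 = 44 now; Bob offers that and keeps 456.
Round 1 (Alice proposes): Bob can get 456 next round, worth 0.9 × 456 = 410.4 now, so Alice offers 410.4, keeping 89.6.

89.6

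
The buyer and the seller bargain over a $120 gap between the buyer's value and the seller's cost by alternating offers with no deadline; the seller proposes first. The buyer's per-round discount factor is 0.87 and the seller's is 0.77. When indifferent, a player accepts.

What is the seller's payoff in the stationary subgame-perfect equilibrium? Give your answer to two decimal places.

In a stationary SPE each proposer offers the other exactly their discounted continuation value.
If the seller keeps x when proposing and the buyer keeps y when proposing, then x = 120 − 0.87y and y = 120 − 0.77x.
Solving: x = 120(1 − 0.87) / (1 − 0.77·0.87) = 15.6 / 0.3301 ≈ 47.2584.
The buyer gets 120 − 47.2584 ≈ 72.7416.

47.26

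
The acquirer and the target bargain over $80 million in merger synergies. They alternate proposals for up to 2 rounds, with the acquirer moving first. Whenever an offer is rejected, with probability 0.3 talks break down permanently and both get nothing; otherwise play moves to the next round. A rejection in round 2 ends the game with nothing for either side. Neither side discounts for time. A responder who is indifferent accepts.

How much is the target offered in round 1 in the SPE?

56

Round 2 (the target proposes): the acquirer will accept anything ≥ 0, so the target offers 0 and keeps 80.
Round 1 (the acquirer proposes): rejecting gives the target an expected 0.7 × 80 = 56. The acquirer offers 56 and keeps 80 − 56 = 24.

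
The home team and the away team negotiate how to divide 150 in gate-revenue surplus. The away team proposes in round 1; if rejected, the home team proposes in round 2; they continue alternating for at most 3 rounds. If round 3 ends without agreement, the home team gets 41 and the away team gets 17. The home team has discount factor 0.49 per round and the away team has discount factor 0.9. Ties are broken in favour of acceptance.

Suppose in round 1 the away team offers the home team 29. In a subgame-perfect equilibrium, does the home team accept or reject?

Accept

Work out the home team's continuation value if the offer is rejected.
Round 3 (the away team proposes): the home team gets 41 if talks fail, so the away team offers 41 and keeps 109.
Round 2 (the home team proposes): the away team can get 109 next round, worth 0.9 × 109 = 98.1 now, so the home team offers 98.1, keeping 51.9.
So by rejecting in round 1, the home team gets 51.9 next round, worth 0.49 × 51.9 = 25.431 now.
Offer 29 ≥ 25.431, so the home team accepts.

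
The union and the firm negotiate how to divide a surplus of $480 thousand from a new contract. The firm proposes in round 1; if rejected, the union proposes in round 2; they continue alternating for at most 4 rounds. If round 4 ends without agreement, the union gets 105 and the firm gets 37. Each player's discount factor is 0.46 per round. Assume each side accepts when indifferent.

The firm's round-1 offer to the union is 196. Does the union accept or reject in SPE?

Round 4 (the union proposes): the firm gets 37 if talks fail, so the union offers 37 and keeps 443.
Round 3 (the firm proposes): the union can get 443 next round, worth 0.46 × 443 = 203.78 now, so the firm offers 203.78, keeping 276.22.
Round 2 (the union proposes): the firm can get 276.22 next round, worth 0.46 × 276.22 = 127.0612 now. The union offers 127.0612 and keeps 480 − 127.0612 = 352.9388.
So by rejecting in round 1, the union gets 352.9388 next round, worth 0.46 × 352.9388 = 162.351848 now.
Offer 196 ≥ 162.351848, so the union accepts.

Accept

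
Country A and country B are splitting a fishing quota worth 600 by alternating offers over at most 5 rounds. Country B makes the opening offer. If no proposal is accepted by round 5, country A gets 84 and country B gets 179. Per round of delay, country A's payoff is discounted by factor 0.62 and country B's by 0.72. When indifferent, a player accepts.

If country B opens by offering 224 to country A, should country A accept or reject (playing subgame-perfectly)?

Round 5 (country B proposes): country A gets 84 if talks fail, so country B offers 84 and keeps 516.
Round 4 (country A proposes): country B can get 516 next round, worth 0.72 × 516 = 371.52 now. Country A offers 371.52 and keeps 600 − 371.52 = 228.48.
Round 3 (country B proposes): country A can get 228.48 next round, worth 0.62 × 228.48 = 141.6576 now. Country B offers 141.6576 and keeps 600 − 141.6576 = 458.3424.
Round 2 (country A proposes): country B can get 458.3424 next round, worth 0.72 × 458.3424 = 330.006528 now; country A offers that and keeps 269.993472.
So by rejecting in round 1, country A gets 269.993472 next round, worth 0.62 × 269.993472 = 167.39595264 now.
Offer 224 ≥ 167.39595264, so country A accepts.

Accept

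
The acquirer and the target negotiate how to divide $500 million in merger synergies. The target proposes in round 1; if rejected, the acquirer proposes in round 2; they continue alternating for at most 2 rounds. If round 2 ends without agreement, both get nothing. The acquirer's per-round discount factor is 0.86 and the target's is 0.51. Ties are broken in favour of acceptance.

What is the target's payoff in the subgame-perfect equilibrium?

By backward induction:
Round 2 (the acquirer proposes): the target will accept anything ≥ 0, so the acquirer offers 0 and keeps 500.
Round 1 (the target proposes): the acquirer can get 500 next round, worth 0.86 × 500 = 430 now; the target offers that and keeps 70.

70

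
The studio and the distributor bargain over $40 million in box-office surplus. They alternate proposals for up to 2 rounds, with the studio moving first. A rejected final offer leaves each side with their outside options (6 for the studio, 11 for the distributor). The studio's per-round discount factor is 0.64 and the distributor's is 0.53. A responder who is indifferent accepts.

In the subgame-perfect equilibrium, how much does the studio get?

21.98

Round 2 (the distributor proposes): the studio gets 6 if talks fail, so the distributor offers 6 and keeps 34.
Round 1 (the studio proposes): the distributor can get 34 next round, worth 0.53 × 34 = 18.02 now, so the studio offers 18.02, keeping 21.98.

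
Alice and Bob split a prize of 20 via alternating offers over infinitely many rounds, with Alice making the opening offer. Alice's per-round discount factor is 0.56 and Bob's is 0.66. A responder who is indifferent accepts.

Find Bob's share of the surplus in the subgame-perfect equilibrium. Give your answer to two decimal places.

9.21

In a stationary SPE each proposer offers the other exactly their discounted continuation value.
If Alice keeps x when proposing and Bob keeps y when proposing, then x = 20 − 0.66y and y = 20 − 0.56x.
Solving: x = 20(1 − 0.66) / (1 − 0.56·0.66) = 6.8 / 0.6304 ≈ 10.7868.
Bob gets 20 − 10.7868 ≈ 9.2132.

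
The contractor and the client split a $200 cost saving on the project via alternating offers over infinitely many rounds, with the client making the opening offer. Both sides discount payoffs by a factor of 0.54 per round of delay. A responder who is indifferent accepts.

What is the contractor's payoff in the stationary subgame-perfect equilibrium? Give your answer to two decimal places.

70.13

Let x be the client's share when the client proposes and y be the contractor's share when the contractor proposes.
The contractor accepts iff offered ≥ 0.54·y, so x = 200 − 0.54y. Symmetrically y = 200 − 0.54x.
Substituting: x = 200 − 0.54(200 − 0.54x), giving x(1 − 0.54·0.54) = 200(1 − 0.54).
So x = 200 × 0.46 / 0.7084 ≈ 129.8701, and the contractor receives 200 − x ≈ 70.1299.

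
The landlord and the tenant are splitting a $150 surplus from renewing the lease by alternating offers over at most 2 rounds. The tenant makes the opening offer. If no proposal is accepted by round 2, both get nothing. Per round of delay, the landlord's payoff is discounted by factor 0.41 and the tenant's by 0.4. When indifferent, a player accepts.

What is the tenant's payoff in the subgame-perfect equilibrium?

88.5

Work backward from the last round.
Round 2 (the landlord proposes): the tenant will accept anything ≥ 0, so the landlord offers 0 and keeps 150.
Round 1 (the tenant proposes): the landlord can get 150 next round, worth 0.41 × 150 = 61.5 now; the tenant offers that and keeps 88.5.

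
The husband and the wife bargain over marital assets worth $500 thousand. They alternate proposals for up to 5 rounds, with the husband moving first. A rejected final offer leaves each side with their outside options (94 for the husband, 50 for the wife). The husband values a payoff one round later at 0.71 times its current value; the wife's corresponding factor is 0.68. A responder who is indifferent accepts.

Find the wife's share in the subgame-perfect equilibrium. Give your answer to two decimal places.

Solve by backward induction from round 5.
Round 5 (the husband proposes): the wife gets 50 if talks fail, so the husband offers 50 and keeps 450.
Round 4 (the wife proposes): the husband can get 450 next round, worth 0.71 × 450 = 319.5 now; the wife offers that and keeps 180.5.
Round 3 (the husband proposes): the wife can get 180.5 next round, worth 0.68 × 180.5 = 122.74 now; the husband offers that and keeps 377.26.
Round 2 (the wife proposes): the husband can get 377.26 next round, worth 0.71 × 377.26 = 267.8546 now, so the wife offers 267.8546, keeping 232.1454.
Round 1 (the husband proposes): the wife can get 232.1454 next round, worth 0.68 × 232.1454 = 157.858872 now, so the husband offers 157.858872, keeping 342.141128.

157.86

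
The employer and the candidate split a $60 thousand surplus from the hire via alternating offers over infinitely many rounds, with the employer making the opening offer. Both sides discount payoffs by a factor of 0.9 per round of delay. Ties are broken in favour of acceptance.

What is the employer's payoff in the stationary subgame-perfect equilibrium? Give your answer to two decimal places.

31.58

In a stationary SPE each proposer offers the other exactly their discounted continuation value.
If the employer keeps x when proposing and the candidate keeps y when proposing, then x = 60 − 0.9y and y = 60 − 0.9x.
Solving: x = 60(1 − 0.9) / (1 − 0.9·0.9) = 6 / 0.19 ≈ 31.5789.
The candidate gets 60 − 31.5789 ≈ 28.4211.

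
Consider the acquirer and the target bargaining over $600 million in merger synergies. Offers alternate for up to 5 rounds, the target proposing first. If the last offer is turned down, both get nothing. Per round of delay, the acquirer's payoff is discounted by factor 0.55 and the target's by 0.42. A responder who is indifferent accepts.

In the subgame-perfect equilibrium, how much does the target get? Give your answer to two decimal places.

364.39

Solve by backward induction from round 5.
Round 5 (the target proposes): rejection yields 0 for the acquirer; the target offers 0 and keeps 600.
Round 4 (the acquirer proposes): the target can get 600 next round, worth 0.42 × 600 = 252 now, so the acquirer offers 252, keeping 348.
Round 3 (the target proposes): the acquirer can get 348 next round, worth 0.55 × 348 = 191.4 now. The target offers 191.4 and keeps 600 − 191.4 = 408.6.
Round 2 (the acquirer proposes): the target can get 408.6 next round, worth 0.42 × 408.6 = 171.612 now. The acquirer offers 171.612 and keeps 600 − 171.612 = 428.388.
Round 1 (the target proposes): the acquirer can get 428.388 next round, worth 0.55 × 428.388 = 235.6134 now, so the target offers 235.6134, keeping 364.3866.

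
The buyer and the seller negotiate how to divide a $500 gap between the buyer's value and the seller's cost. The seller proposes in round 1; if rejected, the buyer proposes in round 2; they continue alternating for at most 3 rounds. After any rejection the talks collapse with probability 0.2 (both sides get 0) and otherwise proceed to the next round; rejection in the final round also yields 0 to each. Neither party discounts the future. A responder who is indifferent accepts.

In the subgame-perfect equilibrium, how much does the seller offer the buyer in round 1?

80

Round 3 (the seller proposes): the buyer will accept anything ≥ 0, so the seller offers 0 and keeps 500.
Round 2 (the buyer proposes): rejecting gives the seller an expected 0.8 × 500 = 400, so the buyer offers 400, keeping 100.
Round 1 (the seller proposes): rejecting gives the buyer an expected 0.8 × 100 = 80; the seller offers that and keeps 420.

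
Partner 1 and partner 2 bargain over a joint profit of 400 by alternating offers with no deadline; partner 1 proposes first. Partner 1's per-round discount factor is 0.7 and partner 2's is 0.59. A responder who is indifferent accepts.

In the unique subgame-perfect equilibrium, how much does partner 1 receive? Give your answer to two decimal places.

279.39

When partner 1 proposes, partner 2 accepts any offer worth at least 0.59 times what partner 2 would get by proposing next round; and vice versa.
This gives x = 400 − 0.59y and y = 400 − 0.7x, where x and y are each side's share when it proposes.
Hence (1 − 0.59·0.7)x = 400(1 − 0.59), i.e. 0.587·x = 164.
x ≈ 279.3867; partner 2's share is 400 − x ≈ 120.6133.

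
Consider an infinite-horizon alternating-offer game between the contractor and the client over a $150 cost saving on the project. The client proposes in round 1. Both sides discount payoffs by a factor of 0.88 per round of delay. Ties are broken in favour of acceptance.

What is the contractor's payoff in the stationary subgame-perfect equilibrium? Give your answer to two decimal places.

In a stationary SPE each proposer offers the other exactly their discounted continuation value.
If the client keeps x when proposing and the contractor keeps y when proposing, then x = 150 − 0.88y and y = 150 − 0.88x.
Solving: x = 150(1 − 0.88) / (1 − 0.88·0.88) = 18 / 0.2256 ≈ 79.7872.
The contractor gets 150 − 79.7872 ≈ 70.2128.

70.21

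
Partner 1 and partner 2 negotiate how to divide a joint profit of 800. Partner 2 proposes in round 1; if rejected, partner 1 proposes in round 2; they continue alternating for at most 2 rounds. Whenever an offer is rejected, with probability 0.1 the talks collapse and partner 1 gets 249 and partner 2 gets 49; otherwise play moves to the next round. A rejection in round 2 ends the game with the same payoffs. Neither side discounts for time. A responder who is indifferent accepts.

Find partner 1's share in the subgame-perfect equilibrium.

Round 2 (partner 1 proposes): partner 2 gets 49 if talks fail, so partner 1 offers 49 and keeps 751.
Round 1 (partner 2 proposes): rejecting gives partner 1 an expected 0.9 × 751 + 0.1 × 249 = 700.8. Partner 2 offers 700.8 and keeps 800 − 700.8 = 99.2.

700.8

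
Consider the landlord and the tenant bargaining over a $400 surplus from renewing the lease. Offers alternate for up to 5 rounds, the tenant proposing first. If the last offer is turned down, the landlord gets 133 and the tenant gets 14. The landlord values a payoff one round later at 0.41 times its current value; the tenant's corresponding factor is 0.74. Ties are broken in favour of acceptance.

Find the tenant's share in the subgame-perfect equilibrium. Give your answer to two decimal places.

Round 5 (the tenant proposes): the landlord gets 133 if talks fail, so the tenant offers 133 and keeps 267.
Round 4 (the landlord proposes): the tenant can get 267 next round, worth 0.74 × 267 = 197.58 now; the landlord offers that and keeps 202.42.
Round 3 (the tenant proposes): the landlord can get 202.42 next round, worth 0.41 × 202.42 = 82.9922 now. The tenant offers 82.9922 and keeps 400 − 82.9922 = 317.0078.
Round 2 (the landlord proposes): the tenant can get 317.0078 next round, worth 0.74 × 317.0078 = 234.585772 now; the landlord offers that and keeps 165.414228.
Round 1 (the tenant proposes): the landlord can get 165.414228 next round, worth 0.41 × 165.414228 = 67.81983348 now; the tenant offers that and keeps 332.18016652.

332.18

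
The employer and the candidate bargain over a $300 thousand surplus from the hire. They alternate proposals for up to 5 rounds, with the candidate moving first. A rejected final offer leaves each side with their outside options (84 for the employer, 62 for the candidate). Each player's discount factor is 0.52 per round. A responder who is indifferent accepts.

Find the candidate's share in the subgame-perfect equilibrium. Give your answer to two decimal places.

198.73

Round 5 (the candidate proposes): the employer gets 84 if talks fail, so the candidate offers 84 and keeps 216.
Round 4 (the employer proposes): the candidate can get 216 next round, worth 0.52 × 216 = 112.32 now; the employer offers that and keeps 187.68.
Round 3 (the candidate proposes): the employer can get 187.68 next round, worth 0.52 × 187.68 = 97.5936 now. The candidate offers 97.5936 and keeps 300 − 97.5936 = 202.4064.
Round 2 (the employer proposes): the candidate can get 202.4064 next round, worth 0.52 × 202.4064 = 105.251328 now, so the employer offers 105.251328, keeping 194.748672.
Round 1 (the candidate proposes): the employer can get 194.748672 next round, worth 0.52 × 194.748672 = 101.26930944 now; the candidate offers that and keeps 198.73069056.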